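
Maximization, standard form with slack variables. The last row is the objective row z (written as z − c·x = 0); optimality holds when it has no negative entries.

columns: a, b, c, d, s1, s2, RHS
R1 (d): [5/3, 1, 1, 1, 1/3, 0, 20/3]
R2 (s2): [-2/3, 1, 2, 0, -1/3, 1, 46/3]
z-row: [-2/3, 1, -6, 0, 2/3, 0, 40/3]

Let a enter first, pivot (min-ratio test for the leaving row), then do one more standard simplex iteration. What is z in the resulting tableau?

Ratio test on column a — row 1: (20/3)/(5/3) = 4; row 2: entry -2/3 ≤ 0. Minimum is 4 at row 1 (d leaves); pivot element 5/3.
Pivot on row 1; the z-row RHS becomes 40/3 − (-2/3)·4 = 16.
Next entering variable (most negative z-row entry -28/5): c.
Ratio test on column c — row 1: 4/(3/5) = 20/3; row 2: 18/(12/5) = 15/2. Minimum is 20/3 at row 1 (a leaves); pivot element 3/5.
After the second pivot the z-row RHS is 16 − (-28/5)·(20/3) = 160/3.

160/3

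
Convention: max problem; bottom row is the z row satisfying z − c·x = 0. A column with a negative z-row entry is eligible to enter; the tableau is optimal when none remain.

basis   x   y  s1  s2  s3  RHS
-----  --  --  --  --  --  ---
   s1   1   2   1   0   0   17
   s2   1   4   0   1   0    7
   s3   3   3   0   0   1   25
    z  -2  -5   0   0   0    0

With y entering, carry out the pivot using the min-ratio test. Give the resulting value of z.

Ratio test on column y — row 1: 17/2 = 17/2; row 2: 7/4 = 7/4; row 3: 25/3 = 25/3. Minimum is 7/4 at row 2 (s2 leaves); pivot element 4.
Pivot on row 2; the z-row RHS becomes 0 − (-5)·(7/4) = 35/4.

35/4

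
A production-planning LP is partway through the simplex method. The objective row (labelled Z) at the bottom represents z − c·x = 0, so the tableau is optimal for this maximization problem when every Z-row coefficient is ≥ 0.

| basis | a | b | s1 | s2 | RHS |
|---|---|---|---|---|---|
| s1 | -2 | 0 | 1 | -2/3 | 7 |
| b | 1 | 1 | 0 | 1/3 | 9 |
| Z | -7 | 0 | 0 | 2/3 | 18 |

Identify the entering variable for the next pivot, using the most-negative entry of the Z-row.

Negative Z-row entries: a: -7.
The most negative is -7 in column a, so a enters.

a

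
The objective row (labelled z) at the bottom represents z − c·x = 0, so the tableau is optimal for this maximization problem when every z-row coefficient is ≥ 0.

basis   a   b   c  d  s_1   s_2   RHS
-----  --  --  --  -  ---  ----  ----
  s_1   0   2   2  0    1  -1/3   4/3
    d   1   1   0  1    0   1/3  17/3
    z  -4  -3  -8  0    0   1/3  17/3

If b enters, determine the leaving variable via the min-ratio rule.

s_1

Column b entries and ratios — s_1: (4/3)/2 = 2/3; d: (17/3)/1 = 17/3.
Smallest ratio is 2/3 in the row of s_1, so s_1 leaves.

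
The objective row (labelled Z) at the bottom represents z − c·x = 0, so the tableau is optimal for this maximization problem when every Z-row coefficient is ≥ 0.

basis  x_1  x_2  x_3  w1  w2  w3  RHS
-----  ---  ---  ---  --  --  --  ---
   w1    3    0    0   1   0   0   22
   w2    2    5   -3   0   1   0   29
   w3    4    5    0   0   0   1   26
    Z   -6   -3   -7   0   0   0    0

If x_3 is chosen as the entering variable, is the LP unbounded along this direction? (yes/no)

yes

Every constraint-row entry in column x_3 is ≤ 0, so increasing x_3 is unbounded.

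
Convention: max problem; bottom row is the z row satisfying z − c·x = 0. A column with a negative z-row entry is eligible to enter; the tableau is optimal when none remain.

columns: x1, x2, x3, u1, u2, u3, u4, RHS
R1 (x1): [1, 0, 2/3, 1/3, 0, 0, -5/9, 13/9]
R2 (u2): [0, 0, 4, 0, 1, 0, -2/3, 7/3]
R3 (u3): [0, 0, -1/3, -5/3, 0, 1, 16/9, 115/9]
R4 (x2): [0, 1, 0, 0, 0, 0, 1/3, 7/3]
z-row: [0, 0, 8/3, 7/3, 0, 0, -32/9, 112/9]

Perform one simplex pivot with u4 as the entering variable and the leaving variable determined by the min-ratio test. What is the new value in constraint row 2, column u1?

0

Ratio test on column u4 — row 1: entry -5/9 ≤ 0; row 2: entry -2/3 ≤ 0; row 3: (115/9)/(16/9) = 115/16; row 4: (7/3)/(1/3) = 7. Minimum is 7 at row 4 (x2 leaves); pivot element 1/3.
Divide row 4 by 1/3; eliminate column u4 from the other rows.
Row 2 update in column u1: 0 − (-2/3)·0 = 0.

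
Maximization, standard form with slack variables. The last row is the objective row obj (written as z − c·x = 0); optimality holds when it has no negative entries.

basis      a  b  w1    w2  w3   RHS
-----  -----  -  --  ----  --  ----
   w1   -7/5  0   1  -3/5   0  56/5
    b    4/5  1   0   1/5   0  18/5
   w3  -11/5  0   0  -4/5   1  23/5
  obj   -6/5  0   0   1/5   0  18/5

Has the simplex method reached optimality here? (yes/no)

no

The obj-row has a negative entry -6/5 in column a, so it is not optimal.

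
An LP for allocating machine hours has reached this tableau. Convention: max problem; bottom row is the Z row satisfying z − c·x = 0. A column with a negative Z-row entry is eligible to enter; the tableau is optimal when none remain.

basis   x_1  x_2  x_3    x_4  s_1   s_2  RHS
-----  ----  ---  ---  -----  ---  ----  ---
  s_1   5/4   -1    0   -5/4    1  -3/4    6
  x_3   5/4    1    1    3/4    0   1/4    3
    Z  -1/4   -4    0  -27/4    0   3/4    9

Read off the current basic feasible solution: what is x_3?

3

x_3 is basic (row 2); its value is the RHS of that row, 3.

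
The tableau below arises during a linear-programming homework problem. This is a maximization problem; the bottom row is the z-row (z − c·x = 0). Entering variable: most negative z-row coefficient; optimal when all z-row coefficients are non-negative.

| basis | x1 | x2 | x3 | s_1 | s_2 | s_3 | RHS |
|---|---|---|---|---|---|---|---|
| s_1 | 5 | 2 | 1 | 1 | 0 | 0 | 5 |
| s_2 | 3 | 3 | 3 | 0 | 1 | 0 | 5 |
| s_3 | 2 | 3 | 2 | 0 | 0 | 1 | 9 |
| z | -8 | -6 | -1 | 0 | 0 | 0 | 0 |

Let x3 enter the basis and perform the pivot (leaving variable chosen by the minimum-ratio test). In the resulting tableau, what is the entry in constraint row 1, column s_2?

Ratio test on column x3 — row 1: 5/1 = 5; row 2: 5/3 = 5/3; row 3: 9/2 = 9/2. Minimum is 5/3 at row 2 (s_2 leaves); pivot element 3.
Divide row 2 by 3; eliminate column x3 from the other rows.
Row 1 update in column s_2: 0 − 1·(1/3) = -1/3.

-1/3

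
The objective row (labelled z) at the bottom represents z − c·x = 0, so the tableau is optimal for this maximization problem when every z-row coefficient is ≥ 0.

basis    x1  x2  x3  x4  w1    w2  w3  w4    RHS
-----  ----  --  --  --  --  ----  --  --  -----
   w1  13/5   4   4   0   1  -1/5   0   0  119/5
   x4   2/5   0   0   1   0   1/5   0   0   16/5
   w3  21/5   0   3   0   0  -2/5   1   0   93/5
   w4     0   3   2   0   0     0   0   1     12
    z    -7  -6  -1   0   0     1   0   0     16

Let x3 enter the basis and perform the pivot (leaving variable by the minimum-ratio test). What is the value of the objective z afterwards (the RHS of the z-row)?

Ratio test on column x3 — row 1: (119/5)/4 = 119/20; row 2: entry 0 ≤ 0; row 3: (93/5)/3 = 31/5; row 4: 12/2 = 6. Minimum is 119/20 at row 1 (w1 leaves); pivot element 4.
Pivot on row 1; the z-row RHS becomes 16 − (-1)·(119/20) = 439/20.

439/20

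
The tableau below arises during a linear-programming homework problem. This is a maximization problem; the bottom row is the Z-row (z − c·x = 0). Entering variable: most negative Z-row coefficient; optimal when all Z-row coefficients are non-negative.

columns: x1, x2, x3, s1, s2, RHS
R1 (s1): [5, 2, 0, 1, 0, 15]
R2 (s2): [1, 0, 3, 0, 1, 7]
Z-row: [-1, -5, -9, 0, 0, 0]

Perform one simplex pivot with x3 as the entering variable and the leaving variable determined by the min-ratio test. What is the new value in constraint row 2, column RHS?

7/3

Ratio test on column x3 — row 1: entry 0 ≤ 0; row 2: 7/3 = 7/3. Minimum is 7/3 at row 2 (s2 leaves); pivot element 3.
Divide row 2 by 3; eliminate column x3 from the other rows.
In the new row 2, the RHS entry is the old entry divided by the pivot: 7/3 = 7/3.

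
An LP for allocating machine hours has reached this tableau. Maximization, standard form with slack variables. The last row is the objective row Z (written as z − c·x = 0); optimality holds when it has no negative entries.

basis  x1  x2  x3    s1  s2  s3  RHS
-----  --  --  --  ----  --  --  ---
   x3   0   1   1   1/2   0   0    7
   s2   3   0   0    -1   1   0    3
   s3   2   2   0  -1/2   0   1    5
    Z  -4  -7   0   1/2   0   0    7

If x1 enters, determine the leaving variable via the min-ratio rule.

s2

Column x1 entries and ratios — x3: 0 ≤ 0, skip; s2: 3/3 = 1; s3: 5/2 = 5/2.
Smallest ratio is 1 in the row of s2, so s2 leaves.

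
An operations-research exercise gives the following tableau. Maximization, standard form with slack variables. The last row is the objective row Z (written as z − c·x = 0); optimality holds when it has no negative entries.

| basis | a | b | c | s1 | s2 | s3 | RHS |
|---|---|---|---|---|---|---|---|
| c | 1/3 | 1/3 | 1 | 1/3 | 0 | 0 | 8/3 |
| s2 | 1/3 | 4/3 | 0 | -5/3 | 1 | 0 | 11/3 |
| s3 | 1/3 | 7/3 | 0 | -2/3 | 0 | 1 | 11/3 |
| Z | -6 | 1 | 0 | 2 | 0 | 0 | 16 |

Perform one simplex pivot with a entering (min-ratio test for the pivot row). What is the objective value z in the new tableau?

64

Ratio test on column a — row 1: (8/3)/(1/3) = 8; row 2: (11/3)/(1/3) = 11; row 3: (11/3)/(1/3) = 11. Minimum is 8 at row 1 (c leaves); pivot element 1/3.
Pivot on row 1; the Z-row RHS becomes 16 − (-6)·8 = 64.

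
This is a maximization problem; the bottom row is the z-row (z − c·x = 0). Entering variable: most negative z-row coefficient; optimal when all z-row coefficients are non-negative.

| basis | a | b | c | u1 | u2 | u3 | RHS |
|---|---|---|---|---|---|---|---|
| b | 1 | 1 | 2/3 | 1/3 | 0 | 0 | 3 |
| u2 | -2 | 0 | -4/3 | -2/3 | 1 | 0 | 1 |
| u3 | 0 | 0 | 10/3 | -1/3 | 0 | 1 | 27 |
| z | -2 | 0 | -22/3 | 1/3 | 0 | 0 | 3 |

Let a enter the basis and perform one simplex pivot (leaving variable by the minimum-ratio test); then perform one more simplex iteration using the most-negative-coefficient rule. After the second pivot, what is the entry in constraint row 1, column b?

Ratio test on column a — row 1: 3/1 = 3; row 2: entry -2 ≤ 0; row 3: entry 0 ≤ 0. Minimum is 3 at row 1 (b leaves); pivot element 1.
Divide row 1 by 1; eliminate column a from the other rows.
Second iteration: most negative z-row entry is -6 in column c, so c enters.
Ratio test on column c — row 1: 3/(2/3) = 9/2; row 2: entry 0 ≤ 0; row 3: 27/(10/3) = 81/10. Minimum is 9/2 at row 1 (a leaves); pivot element 2/3.
Divide row 1 by 2/3; eliminate column c from the other rows.
After both pivots, the entry at constraint row 1, column b is 3/2.

3/2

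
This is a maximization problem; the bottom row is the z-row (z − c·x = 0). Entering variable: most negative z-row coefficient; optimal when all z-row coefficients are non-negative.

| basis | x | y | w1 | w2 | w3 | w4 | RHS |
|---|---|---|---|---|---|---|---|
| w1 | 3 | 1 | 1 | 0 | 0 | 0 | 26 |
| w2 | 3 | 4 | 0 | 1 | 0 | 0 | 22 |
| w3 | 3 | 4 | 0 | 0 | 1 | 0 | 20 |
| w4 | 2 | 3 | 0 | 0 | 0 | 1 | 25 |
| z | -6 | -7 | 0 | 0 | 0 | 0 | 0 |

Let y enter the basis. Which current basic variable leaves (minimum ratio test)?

Column y entries and ratios — w1: 26/1 = 26; w2: 22/4 = 11/2; w3: 20/4 = 5; w4: 25/3 = 25/3.
Smallest ratio is 5 in the row of w3, so w3 leaves.

w3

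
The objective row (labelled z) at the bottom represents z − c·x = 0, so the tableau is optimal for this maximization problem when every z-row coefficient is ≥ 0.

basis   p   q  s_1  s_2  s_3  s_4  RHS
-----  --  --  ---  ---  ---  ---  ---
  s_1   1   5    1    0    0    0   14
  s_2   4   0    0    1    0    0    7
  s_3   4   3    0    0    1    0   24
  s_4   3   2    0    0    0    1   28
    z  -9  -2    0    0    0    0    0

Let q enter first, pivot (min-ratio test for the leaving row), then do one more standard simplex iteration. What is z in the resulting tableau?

Ratio test on column q — row 1: 14/5 = 14/5; row 2: entry 0 ≤ 0; row 3: 24/3 = 8; row 4: 28/2 = 14. Minimum is 14/5 at row 1 (s_1 leaves); pivot element 5.
Pivot on row 1; the z-row RHS becomes 0 − (-2)·(14/5) = 28/5.
Next entering variable (most negative z-row entry -43/5): p.
Ratio test on column p — row 1: (14/5)/(1/5) = 14; row 2: 7/4 = 7/4; row 3: (78/5)/(17/5) = 78/17; row 4: (112/5)/(13/5) = 112/13. Minimum is 7/4 at row 2 (s_2 leaves); pivot element 4.
After the second pivot the z-row RHS is 28/5 − (-43/5)·(7/4) = 413/20.

413/20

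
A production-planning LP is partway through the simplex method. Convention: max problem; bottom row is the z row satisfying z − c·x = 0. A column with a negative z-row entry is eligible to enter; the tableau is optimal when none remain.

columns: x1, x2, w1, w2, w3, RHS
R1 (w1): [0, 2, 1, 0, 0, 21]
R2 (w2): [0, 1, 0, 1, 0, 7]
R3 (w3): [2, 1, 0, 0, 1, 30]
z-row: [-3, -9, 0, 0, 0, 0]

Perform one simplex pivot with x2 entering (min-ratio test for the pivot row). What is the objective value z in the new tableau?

63

Ratio test on column x2 — row 1: 21/2 = 21/2; row 2: 7/1 = 7; row 3: 30/1 = 30. Minimum is 7 at row 2 (w2 leaves); pivot element 1.
Pivot on row 2; the z-row RHS becomes 0 − (-9)·7 = 63.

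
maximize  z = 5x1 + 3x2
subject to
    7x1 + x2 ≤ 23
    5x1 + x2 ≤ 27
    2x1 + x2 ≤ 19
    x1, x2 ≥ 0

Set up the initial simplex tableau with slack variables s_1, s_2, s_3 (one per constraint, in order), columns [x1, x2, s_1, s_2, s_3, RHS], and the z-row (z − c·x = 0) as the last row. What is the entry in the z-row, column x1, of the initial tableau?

The z-row carries the negated objective coefficients: the x1 entry is -5.

-5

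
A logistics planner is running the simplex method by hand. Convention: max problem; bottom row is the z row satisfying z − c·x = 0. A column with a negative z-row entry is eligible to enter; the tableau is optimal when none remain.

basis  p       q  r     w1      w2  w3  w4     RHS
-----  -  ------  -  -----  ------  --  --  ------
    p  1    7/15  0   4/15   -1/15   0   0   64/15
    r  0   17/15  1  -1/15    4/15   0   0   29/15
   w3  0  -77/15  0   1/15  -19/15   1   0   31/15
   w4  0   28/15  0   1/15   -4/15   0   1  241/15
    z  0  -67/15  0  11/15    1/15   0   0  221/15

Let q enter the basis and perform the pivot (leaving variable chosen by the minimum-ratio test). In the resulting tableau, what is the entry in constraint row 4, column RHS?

219/17

Ratio test on column q — row 1: (64/15)/(7/15) = 64/7; row 2: (29/15)/(17/15) = 29/17; row 3: entry -77/15 ≤ 0; row 4: (241/15)/(28/15) = 241/28. Minimum is 29/17 at row 2 (r leaves); pivot element 17/15.
Divide row 2 by 17/15; eliminate column q from the other rows.
Row 4 update in column RHS: 241/15 − (28/15)·(29/17) = 219/17.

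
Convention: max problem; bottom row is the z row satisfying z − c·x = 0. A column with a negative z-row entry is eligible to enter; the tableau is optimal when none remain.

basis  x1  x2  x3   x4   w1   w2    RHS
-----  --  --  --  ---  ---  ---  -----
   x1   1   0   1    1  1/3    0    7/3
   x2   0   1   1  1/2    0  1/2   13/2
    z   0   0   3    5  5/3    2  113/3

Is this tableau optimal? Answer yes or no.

Every z-row coefficient is ≥ 0, so the tableau is optimal.

yes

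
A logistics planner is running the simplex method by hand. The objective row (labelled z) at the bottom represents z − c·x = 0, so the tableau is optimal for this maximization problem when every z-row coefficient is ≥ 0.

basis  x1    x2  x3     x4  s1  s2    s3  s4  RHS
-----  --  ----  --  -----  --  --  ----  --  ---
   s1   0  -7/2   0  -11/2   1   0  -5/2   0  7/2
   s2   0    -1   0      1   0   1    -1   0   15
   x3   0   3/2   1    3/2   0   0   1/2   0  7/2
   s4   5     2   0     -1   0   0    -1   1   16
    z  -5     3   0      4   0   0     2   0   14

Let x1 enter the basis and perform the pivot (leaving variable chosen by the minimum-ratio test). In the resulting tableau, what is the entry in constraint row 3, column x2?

3/2

Ratio test on column x1 — row 1: entry 0 ≤ 0; row 2: entry 0 ≤ 0; row 3: entry 0 ≤ 0; row 4: 16/5 = 16/5. Minimum is 16/5 at row 4 (s4 leaves); pivot element 5.
Divide row 4 by 5; eliminate column x1 from the other rows.
Row 3 update in column x2: 3/2 − 0·(2/5) = 3/2.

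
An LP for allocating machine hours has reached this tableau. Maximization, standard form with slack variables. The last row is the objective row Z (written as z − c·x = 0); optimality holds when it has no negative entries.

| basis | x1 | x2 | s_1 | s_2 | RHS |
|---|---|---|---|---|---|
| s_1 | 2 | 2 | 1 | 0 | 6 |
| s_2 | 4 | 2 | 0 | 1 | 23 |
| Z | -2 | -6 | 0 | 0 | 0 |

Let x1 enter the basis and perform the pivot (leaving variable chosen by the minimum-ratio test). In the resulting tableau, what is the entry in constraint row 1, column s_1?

Ratio test on column x1 — row 1: 6/2 = 3; row 2: 23/4 = 23/4. Minimum is 3 at row 1 (s_1 leaves); pivot element 2.
Divide row 1 by 2; eliminate column x1 from the other rows.
In the new row 1, the s_1 entry is the old entry divided by the pivot: 1/2 = 1/2.

1/2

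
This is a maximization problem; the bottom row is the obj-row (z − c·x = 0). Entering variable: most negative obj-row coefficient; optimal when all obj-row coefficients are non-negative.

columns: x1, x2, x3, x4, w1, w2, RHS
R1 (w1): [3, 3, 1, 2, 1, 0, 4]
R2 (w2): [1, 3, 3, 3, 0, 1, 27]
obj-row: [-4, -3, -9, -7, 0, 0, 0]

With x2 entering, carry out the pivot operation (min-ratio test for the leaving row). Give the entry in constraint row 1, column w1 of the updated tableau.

Ratio test on column x2 — row 1: 4/3 = 4/3; row 2: 27/3 = 9. Minimum is 4/3 at row 1 (w1 leaves); pivot element 3.
Divide row 1 by 3; eliminate column x2 from the other rows.
In the new row 1, the w1 entry is the old entry divided by the pivot: 1/3 = 1/3.

1/3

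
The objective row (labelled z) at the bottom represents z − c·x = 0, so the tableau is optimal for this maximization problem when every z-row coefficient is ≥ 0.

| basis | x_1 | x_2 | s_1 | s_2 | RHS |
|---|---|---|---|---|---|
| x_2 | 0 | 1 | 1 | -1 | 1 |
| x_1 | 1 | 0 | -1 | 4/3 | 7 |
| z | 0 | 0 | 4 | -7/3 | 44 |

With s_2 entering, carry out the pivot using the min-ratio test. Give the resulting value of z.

Ratio test on column s_2 — row 1: entry -1 ≤ 0; row 2: 7/(4/3) = 21/4. Minimum is 21/4 at row 2 (x_1 leaves); pivot element 4/3.
Pivot on row 2; the z-row RHS becomes 44 − (-7/3)·(21/4) = 225/4.

225/4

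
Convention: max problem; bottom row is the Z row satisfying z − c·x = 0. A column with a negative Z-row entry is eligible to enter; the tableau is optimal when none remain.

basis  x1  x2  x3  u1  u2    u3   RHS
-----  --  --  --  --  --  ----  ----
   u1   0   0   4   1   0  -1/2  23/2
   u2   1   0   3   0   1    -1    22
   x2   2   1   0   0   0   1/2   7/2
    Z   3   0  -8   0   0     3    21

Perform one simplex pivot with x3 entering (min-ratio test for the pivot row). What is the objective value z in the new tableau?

Ratio test on column x3 — row 1: (23/2)/4 = 23/8; row 2: 22/3 = 22/3; row 3: entry 0 ≤ 0. Minimum is 23/8 at row 1 (u1 leaves); pivot element 4.
Pivot on row 1; the Z-row RHS becomes 21 − (-8)·(23/8) = 44.

44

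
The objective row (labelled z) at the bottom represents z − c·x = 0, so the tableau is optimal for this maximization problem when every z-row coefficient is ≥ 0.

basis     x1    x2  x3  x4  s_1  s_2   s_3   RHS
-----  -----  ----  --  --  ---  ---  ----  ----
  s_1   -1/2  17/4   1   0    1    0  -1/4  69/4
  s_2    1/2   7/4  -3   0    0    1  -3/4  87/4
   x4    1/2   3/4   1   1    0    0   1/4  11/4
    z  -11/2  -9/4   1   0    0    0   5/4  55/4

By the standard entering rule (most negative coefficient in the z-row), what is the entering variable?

Negative z-row entries: x1: -11/2, x2: -9/4.
The most negative is -11/2 in column x1, so x1 enters.

x1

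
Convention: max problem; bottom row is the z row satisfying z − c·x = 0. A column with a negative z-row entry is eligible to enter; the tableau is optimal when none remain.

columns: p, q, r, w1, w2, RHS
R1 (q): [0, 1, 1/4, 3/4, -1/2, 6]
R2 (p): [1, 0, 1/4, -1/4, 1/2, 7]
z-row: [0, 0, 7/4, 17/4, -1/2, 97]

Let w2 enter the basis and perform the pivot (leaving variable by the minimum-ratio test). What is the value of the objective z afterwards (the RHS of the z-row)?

104

Ratio test on column w2 — row 1: entry -1/2 ≤ 0; row 2: 7/(1/2) = 14. Minimum is 14 at row 2 (p leaves); pivot element 1/2.
Pivot on row 2; the z-row RHS becomes 97 − (-1/2)·14 = 104.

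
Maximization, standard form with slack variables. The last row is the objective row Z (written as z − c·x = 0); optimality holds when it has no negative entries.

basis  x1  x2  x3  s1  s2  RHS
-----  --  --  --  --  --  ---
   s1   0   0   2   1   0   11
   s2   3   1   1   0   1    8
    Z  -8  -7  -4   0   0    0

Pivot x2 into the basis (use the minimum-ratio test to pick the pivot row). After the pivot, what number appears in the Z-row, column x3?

3

Ratio test on column x2 — row 1: entry 0 ≤ 0; row 2: 8/1 = 8. Minimum is 8 at row 2 (s2 leaves); pivot element 1.
Divide row 2 by 1; eliminate column x2 from the other rows.
Z-row update in column x3: -4 − (-7)·1 = 3.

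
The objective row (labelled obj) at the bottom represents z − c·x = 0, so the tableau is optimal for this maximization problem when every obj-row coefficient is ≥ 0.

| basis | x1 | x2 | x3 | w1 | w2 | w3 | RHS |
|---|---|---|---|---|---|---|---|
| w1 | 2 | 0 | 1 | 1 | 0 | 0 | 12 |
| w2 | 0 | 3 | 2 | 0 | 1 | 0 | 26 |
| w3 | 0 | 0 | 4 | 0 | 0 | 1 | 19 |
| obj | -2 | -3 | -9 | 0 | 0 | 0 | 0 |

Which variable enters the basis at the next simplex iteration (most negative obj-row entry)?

Negative obj-row entries: x1: -2, x2: -3, x3: -9.
The most negative is -9 in column x3, so x3 enters.

x3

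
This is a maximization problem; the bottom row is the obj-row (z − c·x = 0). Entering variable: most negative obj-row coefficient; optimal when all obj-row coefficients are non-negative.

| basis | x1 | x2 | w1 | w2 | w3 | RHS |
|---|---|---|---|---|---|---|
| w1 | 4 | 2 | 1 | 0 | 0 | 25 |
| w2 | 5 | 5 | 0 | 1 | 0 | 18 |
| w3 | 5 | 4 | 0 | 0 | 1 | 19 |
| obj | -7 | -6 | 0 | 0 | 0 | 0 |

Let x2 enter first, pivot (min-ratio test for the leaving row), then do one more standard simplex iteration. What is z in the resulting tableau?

Ratio test on column x2 — row 1: 25/2 = 25/2; row 2: 18/5 = 18/5; row 3: 19/4 = 19/4. Minimum is 18/5 at row 2 (w2 leaves); pivot element 5.
Pivot on row 2; the obj-row RHS becomes 0 − (-6)·(18/5) = 108/5.
Next entering variable (most negative obj-row entry -1): x1.
Ratio test on column x1 — row 1: (89/5)/2 = 89/10; row 2: (18/5)/1 = 18/5; row 3: (23/5)/1 = 23/5. Minimum is 18/5 at row 2 (x2 leaves); pivot element 1.
After the second pivot the obj-row RHS is 108/5 − (-1)·(18/5) = 126/5.

126/5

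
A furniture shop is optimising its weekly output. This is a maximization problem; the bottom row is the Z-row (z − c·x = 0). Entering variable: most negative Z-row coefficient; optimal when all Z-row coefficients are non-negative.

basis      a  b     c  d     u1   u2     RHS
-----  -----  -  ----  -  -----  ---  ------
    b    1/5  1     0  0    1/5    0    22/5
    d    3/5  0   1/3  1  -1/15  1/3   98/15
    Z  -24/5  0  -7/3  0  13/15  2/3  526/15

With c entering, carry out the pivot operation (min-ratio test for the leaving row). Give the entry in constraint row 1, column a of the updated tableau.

1/5

Ratio test on column c — row 1: entry 0 ≤ 0; row 2: (98/15)/(1/3) = 98/5. Minimum is 98/5 at row 2 (d leaves); pivot element 1/3.
Divide row 2 by 1/3; eliminate column c from the other rows.
Row 1 update in column a: 1/5 − 0·(9/5) = 1/5.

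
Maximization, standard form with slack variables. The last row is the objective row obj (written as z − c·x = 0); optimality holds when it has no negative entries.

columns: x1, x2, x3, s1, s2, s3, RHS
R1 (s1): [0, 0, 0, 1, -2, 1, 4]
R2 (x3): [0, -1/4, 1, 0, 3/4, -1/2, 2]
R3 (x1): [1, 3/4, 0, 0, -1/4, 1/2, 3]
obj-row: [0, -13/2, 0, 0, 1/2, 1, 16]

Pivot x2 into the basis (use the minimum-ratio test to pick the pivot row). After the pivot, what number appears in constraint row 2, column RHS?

Ratio test on column x2 — row 1: entry 0 ≤ 0; row 2: entry -1/4 ≤ 0; row 3: 3/(3/4) = 4. Minimum is 4 at row 3 (x1 leaves); pivot element 3/4.
Divide row 3 by 3/4; eliminate column x2 from the other rows.
Row 2 update in column RHS: 2 − (-1/4)·4 = 3.

3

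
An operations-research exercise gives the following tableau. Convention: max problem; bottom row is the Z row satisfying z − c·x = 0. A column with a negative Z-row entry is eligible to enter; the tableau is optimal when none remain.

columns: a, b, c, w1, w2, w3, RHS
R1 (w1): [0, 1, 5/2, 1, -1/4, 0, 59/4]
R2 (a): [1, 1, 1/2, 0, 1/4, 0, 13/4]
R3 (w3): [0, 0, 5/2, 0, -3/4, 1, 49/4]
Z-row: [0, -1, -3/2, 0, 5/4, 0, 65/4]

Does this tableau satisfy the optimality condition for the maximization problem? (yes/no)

The Z-row has a negative entry -3/2 in column c, so it is not optimal.

no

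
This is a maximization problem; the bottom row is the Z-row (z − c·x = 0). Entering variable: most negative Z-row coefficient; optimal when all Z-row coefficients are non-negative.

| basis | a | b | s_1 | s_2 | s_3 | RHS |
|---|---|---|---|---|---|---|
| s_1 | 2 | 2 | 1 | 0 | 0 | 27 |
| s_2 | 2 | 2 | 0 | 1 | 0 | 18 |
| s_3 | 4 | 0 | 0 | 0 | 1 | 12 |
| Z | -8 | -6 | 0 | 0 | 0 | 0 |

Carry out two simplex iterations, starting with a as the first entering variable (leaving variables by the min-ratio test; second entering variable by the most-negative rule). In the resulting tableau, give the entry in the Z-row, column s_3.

Ratio test on column a — row 1: 27/2 = 27/2; row 2: 18/2 = 9; row 3: 12/4 = 3. Minimum is 3 at row 3 (s_3 leaves); pivot element 4.
Divide row 3 by 4; eliminate column a from the other rows.
Second iteration: most negative Z-row entry is -6 in column b, so b enters.
Ratio test on column b — row 1: 21/2 = 21/2; row 2: 12/2 = 6; row 3: entry 0 ≤ 0. Minimum is 6 at row 2 (s_2 leaves); pivot element 2.
Divide row 2 by 2; eliminate column b from the other rows.
After both pivots, the entry at the Z-row, column s_3 is 1/2.

1/2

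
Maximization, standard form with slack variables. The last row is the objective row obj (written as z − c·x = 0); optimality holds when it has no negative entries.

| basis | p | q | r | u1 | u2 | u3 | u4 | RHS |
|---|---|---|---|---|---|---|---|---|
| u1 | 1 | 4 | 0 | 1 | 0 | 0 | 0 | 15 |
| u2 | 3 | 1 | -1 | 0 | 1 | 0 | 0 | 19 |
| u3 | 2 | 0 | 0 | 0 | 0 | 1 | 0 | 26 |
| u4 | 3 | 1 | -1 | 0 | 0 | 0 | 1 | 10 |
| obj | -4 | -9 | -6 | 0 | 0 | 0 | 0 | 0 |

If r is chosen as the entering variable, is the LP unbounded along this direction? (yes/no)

yes

Every constraint-row entry in column r is ≤ 0, so increasing r is unbounded.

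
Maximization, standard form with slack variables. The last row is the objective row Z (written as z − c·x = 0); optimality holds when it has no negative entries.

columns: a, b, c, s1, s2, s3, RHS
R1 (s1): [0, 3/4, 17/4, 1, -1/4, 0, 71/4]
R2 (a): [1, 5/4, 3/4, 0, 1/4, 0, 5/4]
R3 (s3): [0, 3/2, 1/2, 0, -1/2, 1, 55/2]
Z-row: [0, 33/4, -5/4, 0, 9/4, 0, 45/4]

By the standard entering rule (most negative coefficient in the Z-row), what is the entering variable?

Negative Z-row entries: c: -5/4.
The most negative is -5/4 in column c, so c enters.

c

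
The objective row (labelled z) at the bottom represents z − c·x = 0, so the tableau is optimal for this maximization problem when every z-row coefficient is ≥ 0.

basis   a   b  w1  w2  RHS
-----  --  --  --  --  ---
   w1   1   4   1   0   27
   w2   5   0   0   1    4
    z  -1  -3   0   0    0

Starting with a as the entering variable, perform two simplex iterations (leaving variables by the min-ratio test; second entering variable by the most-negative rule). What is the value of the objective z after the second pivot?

409/20

Ratio test on column a — row 1: 27/1 = 27; row 2: 4/5 = 4/5. Minimum is 4/5 at row 2 (w2 leaves); pivot element 5.
Pivot on row 2; the z-row RHS becomes 0 − (-1)·(4/5) = 4/5.
Next entering variable (most negative z-row entry -3): b.
Ratio test on column b — row 1: (131/5)/4 = 131/20; row 2: entry 0 ≤ 0. Minimum is 131/20 at row 1 (w1 leaves); pivot element 4.
After the second pivot the z-row RHS is 4/5 − (-3)·(131/20) = 409/20.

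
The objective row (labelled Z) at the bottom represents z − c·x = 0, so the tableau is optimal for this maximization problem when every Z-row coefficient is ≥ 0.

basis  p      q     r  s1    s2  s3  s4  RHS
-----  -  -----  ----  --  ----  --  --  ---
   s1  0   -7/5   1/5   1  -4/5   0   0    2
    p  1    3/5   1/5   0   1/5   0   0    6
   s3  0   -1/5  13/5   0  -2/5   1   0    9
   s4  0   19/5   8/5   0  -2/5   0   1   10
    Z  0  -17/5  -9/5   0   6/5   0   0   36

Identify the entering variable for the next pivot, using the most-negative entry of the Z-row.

Negative Z-row entries: q: -17/5, r: -9/5.
The most negative is -17/5 in column q, so q enters.

q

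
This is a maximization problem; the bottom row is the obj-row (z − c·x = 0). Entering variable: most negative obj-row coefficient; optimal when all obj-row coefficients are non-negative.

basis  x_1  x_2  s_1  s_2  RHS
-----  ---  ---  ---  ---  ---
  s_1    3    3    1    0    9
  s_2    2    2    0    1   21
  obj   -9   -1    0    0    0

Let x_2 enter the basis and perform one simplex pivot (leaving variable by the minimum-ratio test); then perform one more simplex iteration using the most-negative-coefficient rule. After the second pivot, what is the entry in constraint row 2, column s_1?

Ratio test on column x_2 — row 1: 9/3 = 3; row 2: 21/2 = 21/2. Minimum is 3 at row 1 (s_1 leaves); pivot element 3.
Divide row 1 by 3; eliminate column x_2 from the other rows.
Second iteration: most negative obj-row entry is -8 in column x_1, so x_1 enters.
Ratio test on column x_1 — row 1: 3/1 = 3; row 2: entry 0 ≤ 0. Minimum is 3 at row 1 (x_2 leaves); pivot element 1.
Divide row 1 by 1; eliminate column x_1 from the other rows.
After both pivots, the entry at constraint row 2, column s_1 is -2/3.

-2/3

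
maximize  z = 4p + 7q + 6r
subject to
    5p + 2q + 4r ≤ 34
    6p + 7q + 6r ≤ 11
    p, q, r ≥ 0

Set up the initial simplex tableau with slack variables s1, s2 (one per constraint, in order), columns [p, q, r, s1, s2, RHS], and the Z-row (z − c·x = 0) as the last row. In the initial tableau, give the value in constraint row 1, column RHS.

34

The RHS of constraint 1 is b_1 = 34.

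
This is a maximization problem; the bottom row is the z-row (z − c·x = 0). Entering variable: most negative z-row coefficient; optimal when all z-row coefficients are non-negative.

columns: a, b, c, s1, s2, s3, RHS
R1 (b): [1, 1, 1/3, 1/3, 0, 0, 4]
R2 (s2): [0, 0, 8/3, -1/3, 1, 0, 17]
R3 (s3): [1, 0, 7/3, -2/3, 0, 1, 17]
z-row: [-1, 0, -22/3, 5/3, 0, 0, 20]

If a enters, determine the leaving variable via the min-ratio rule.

b

Column a entries and ratios — b: 4/1 = 4; s2: 0 ≤ 0, skip; s3: 17/1 = 17.
Smallest ratio is 4 in the row of b, so b leaves.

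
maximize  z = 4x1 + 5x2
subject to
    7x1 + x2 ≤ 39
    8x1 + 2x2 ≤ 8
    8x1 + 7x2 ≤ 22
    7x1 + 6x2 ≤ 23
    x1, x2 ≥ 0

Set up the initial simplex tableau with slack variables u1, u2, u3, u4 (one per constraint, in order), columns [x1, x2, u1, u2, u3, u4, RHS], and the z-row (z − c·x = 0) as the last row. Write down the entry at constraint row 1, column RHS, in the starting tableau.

39

The RHS of constraint 1 is b_1 = 39.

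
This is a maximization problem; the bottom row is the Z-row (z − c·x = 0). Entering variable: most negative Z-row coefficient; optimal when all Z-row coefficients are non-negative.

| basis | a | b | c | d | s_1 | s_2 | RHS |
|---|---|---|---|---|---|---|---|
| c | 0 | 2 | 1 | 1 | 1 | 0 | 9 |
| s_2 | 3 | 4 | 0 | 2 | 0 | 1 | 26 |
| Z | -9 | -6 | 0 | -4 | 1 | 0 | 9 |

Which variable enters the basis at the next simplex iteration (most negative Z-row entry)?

a

Negative Z-row entries: a: -9, b: -6, d: -4.
The most negative is -9 in column a, so a enters.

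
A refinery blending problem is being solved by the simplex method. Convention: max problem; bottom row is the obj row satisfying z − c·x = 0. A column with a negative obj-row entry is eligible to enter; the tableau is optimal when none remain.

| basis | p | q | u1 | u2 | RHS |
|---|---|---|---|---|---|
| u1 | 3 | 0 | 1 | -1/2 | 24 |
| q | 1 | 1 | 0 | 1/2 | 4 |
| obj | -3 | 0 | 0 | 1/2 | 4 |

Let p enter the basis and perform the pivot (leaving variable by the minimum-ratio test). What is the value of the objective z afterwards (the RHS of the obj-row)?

16

Ratio test on column p — row 1: 24/3 = 8; row 2: 4/1 = 4. Minimum is 4 at row 2 (q leaves); pivot element 1.
Pivot on row 2; the obj-row RHS becomes 4 − (-3)·4 = 16.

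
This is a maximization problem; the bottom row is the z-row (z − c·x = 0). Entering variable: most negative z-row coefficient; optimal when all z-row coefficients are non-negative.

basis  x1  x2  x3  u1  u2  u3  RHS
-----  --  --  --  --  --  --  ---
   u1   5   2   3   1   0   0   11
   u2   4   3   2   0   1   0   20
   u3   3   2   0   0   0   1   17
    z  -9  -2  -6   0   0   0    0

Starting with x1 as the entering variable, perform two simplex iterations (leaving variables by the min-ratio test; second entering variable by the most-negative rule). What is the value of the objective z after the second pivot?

22

Ratio test on column x1 — row 1: 11/5 = 11/5; row 2: 20/4 = 5; row 3: 17/3 = 17/3. Minimum is 11/5 at row 1 (u1 leaves); pivot element 5.
Pivot on row 1; the z-row RHS becomes 0 − (-9)·(11/5) = 99/5.
Next entering variable (most negative z-row entry -3/5): x3.
Ratio test on column x3 — row 1: (11/5)/(3/5) = 11/3; row 2: entry -2/5 ≤ 0; row 3: entry -9/5 ≤ 0. Minimum is 11/3 at row 1 (x1 leaves); pivot element 3/5.
After the second pivot the z-row RHS is 99/5 − (-3/5)·(11/3) = 22.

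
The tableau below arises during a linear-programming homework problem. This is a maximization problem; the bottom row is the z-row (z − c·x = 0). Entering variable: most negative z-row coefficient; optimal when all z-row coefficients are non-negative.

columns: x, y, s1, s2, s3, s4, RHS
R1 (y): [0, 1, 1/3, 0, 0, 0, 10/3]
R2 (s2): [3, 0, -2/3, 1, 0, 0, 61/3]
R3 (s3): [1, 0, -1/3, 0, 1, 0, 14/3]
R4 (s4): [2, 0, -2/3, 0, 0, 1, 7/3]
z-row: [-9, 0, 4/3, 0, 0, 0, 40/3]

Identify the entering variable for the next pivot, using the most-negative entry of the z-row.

Negative z-row entries: x: -9.
The most negative is -9 in column x, so x enters.

x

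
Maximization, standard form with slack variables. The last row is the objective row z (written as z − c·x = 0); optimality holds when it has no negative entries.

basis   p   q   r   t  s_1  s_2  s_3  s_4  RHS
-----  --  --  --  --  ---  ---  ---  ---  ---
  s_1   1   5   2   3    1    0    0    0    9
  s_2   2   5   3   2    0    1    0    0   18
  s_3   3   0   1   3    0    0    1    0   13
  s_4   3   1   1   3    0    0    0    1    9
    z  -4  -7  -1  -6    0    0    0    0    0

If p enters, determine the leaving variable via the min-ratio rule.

Column p entries and ratios — s_1: 9/1 = 9; s_2: 18/2 = 9; s_3: 13/3 = 13/3; s_4: 9/3 = 3.
Smallest ratio is 3 in the row of s_4, so s_4 leaves.

s_4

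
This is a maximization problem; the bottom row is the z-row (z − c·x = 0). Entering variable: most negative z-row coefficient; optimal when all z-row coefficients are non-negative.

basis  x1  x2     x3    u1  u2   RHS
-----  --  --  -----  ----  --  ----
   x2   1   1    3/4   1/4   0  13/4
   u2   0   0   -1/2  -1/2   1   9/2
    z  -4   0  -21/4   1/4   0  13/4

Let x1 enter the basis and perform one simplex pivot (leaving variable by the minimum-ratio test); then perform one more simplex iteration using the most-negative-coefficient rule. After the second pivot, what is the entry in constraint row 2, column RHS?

Ratio test on column x1 — row 1: (13/4)/1 = 13/4; row 2: entry 0 ≤ 0. Minimum is 13/4 at row 1 (x2 leaves); pivot element 1.
Divide row 1 by 1; eliminate column x1 from the other rows.
Second iteration: most negative z-row entry is -9/4 in column x3, so x3 enters.
Ratio test on column x3 — row 1: (13/4)/(3/4) = 13/3; row 2: entry -1/2 ≤ 0. Minimum is 13/3 at row 1 (x1 leaves); pivot element 3/4.
Divide row 1 by 3/4; eliminate column x3 from the other rows.
After both pivots, the entry at constraint row 2, column RHS is 20/3.

20/3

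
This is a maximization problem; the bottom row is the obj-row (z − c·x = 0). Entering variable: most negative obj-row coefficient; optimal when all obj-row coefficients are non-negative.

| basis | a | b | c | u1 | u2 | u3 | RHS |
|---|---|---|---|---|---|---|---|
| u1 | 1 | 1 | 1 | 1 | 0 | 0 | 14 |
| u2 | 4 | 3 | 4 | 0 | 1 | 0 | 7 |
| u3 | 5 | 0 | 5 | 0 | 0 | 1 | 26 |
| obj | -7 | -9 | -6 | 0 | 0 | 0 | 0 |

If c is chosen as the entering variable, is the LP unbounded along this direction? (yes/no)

Column c has positive entries in row(s) 1, 2, 3, so the ratio test bounds it — not unbounded.

no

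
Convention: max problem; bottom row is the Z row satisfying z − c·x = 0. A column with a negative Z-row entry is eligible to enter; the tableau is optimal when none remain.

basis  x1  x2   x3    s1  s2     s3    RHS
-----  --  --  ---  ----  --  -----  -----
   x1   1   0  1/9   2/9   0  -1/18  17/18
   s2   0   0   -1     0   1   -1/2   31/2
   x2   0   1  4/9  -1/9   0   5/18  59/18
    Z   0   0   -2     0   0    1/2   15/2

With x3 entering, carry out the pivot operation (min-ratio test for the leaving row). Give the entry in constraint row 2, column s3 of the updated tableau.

Ratio test on column x3 — row 1: (17/18)/(1/9) = 17/2; row 2: entry -1 ≤ 0; row 3: (59/18)/(4/9) = 59/8. Minimum is 59/8 at row 3 (x2 leaves); pivot element 4/9.
Divide row 3 by 4/9; eliminate column x3 from the other rows.
Row 2 update in column s3: -1/2 − (-1)·(5/8) = 1/8.

1/8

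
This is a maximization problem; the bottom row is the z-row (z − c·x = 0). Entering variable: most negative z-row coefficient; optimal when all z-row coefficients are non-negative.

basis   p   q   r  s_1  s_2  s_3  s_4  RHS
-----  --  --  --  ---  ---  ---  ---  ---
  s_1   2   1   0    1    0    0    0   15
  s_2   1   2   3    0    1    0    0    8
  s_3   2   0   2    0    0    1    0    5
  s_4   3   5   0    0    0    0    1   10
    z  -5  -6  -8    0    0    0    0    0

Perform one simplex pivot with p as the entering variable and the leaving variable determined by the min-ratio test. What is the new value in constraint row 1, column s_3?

Ratio test on column p — row 1: 15/2 = 15/2; row 2: 8/1 = 8; row 3: 5/2 = 5/2; row 4: 10/3 = 10/3. Minimum is 5/2 at row 3 (s_3 leaves); pivot element 2.
Divide row 3 by 2; eliminate column p from the other rows.
Row 1 update in column s_3: 0 − 2·(1/2) = -1.

-1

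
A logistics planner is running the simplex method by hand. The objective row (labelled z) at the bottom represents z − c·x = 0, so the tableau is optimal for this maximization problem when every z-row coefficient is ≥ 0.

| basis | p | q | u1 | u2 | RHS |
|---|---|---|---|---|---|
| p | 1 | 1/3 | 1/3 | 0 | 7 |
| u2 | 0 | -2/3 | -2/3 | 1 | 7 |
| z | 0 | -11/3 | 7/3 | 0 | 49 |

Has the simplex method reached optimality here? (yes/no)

no

The z-row has a negative entry -11/3 in column q, so it is not optimal.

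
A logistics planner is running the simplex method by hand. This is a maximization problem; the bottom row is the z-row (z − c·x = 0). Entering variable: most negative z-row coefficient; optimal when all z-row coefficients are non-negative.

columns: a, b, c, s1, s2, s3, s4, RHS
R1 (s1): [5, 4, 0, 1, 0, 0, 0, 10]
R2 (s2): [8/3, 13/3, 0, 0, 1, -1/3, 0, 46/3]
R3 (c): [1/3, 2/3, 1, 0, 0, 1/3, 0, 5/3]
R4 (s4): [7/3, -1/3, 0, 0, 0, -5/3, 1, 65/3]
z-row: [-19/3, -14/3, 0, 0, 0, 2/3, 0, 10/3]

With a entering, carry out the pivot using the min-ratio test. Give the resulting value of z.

16

Ratio test on column a — row 1: 10/5 = 2; row 2: (46/3)/(8/3) = 23/4; row 3: (5/3)/(1/3) = 5; row 4: (65/3)/(7/3) = 65/7. Minimum is 2 at row 1 (s1 leaves); pivot element 5.
Pivot on row 1; the z-row RHS becomes 10/3 − (-19/3)·2 = 16.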